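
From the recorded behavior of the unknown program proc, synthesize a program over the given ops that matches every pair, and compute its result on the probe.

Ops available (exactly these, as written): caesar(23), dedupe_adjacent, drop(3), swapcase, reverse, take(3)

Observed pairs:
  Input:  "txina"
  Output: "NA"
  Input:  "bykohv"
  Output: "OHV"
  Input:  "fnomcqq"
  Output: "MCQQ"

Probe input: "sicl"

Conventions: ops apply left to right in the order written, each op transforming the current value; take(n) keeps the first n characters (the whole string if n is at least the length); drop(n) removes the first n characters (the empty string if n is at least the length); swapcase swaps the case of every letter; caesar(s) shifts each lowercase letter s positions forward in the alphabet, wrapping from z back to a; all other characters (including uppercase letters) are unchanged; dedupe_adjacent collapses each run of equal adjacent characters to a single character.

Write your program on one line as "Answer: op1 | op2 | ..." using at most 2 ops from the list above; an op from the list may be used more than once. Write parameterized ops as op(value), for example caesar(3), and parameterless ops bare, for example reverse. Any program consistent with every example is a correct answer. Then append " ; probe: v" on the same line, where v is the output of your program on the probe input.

drop(3) | swapcase ; probe: "L"

Check, running the answer program on each example:
  "txina" -> "na" -> "NA"
  "bykohv" -> "ohv" -> "OHV"
  "fnomcqq" -> "mcqq" -> "MCQQ"
  probe: "sicl" -> "l" -> "L"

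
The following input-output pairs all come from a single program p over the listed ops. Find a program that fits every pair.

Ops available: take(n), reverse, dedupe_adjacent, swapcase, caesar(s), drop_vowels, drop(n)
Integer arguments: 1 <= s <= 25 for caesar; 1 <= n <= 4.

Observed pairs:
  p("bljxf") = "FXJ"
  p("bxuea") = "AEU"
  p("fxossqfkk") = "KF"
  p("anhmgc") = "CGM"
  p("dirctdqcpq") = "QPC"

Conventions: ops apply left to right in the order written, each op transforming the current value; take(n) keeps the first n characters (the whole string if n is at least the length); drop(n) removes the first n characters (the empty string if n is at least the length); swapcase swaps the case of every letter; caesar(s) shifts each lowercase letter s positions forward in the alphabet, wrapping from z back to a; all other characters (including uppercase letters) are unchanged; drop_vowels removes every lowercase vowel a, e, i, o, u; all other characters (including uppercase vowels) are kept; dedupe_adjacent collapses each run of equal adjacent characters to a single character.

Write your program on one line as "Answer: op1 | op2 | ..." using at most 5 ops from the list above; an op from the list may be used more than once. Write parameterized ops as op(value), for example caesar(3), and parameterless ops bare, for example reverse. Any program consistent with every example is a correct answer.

reverse | swapcase | take(3) | dedupe_adjacent

Check, running the answer program on each example:
  "bljxf" -> "fxjlb" -> "FXJLB" -> "FXJ" -> "FXJ"
  "bxuea" -> "aeuxb" -> "AEUXB" -> "AEU" -> "AEU"
  "fxossqfkk" -> "kkfqssoxf" -> "KKFQSSOXF" -> "KKF" -> "KF"
  "anhmgc" -> "cgmhna" -> "CGMHNA" -> "CGM" -> "CGM"
  "dirctdqcpq" -> "qpcqdtcrid" -> "QPCQDTCRID" -> "QPC" -> "QPC"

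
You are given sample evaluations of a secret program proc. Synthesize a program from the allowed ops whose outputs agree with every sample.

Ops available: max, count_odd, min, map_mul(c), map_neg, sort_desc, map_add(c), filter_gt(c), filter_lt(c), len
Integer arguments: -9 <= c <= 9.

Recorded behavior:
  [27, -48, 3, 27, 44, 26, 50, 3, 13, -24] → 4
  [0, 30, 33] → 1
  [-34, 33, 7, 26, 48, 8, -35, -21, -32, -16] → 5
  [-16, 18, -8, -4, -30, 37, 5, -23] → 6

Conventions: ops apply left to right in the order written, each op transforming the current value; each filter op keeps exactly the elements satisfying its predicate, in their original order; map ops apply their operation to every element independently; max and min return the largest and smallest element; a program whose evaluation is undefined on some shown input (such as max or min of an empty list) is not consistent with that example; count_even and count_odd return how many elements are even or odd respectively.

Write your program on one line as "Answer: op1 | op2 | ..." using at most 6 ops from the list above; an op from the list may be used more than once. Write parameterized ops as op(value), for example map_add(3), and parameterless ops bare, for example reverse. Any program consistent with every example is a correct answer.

filter_lt(6) | map_add(5) | map_add(-4) | sort_desc | len

Check, running the answer program on each example:
  [27, -48, 3, 27, 44, 26, 50, 3, 13, -24] -> [-48, 3, 3, -24] -> [-43, 8, 8, -19] -> [-47, 4, 4, -23] -> [4, 4, -23, -47] -> 4
  [0, 30, 33] -> [0] -> [5] -> [1] -> [1] -> 1
  [-34, 33, 7, 26, 48, 8, -35, -21, -32, -16] -> [-34, -35, -21, -32, -16] -> [-29, -30, -16, -27, -11] -> [-33, -34, -20, -31, -15] -> [-15, -20, -31, -33, -34] -> 5
  [-16, 18, -8, -4, -30, 37, 5, -23] -> [-16, -8, -4, -30, 5, -23] -> [-11, -3, 1, -25, 10, -18] -> [-15, -7, -3, -29, 6, -22] -> [6, -3, -7, -15, -22, -29] -> 6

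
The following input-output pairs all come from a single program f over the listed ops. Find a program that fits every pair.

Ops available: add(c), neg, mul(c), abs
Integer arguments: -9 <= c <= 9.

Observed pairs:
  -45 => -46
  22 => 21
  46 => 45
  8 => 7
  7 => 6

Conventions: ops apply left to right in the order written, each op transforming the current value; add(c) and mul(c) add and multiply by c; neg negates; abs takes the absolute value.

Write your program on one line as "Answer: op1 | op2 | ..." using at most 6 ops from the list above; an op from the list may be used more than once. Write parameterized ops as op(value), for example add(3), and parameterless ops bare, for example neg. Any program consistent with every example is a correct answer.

add(-3) | add(-2) | add(9) | add(-6) | add(1)

Check, running the answer program on each example:
  -45 -> -48 -> -50 -> -41 -> -47 -> -46
  22 -> 19 -> 17 -> 26 -> 20 -> 21
  46 -> 43 -> 41 -> 50 -> 44 -> 45
  8 -> 5 -> 3 -> 12 -> 6 -> 7
  7 -> 4 -> 2 -> 11 -> 5 -> 6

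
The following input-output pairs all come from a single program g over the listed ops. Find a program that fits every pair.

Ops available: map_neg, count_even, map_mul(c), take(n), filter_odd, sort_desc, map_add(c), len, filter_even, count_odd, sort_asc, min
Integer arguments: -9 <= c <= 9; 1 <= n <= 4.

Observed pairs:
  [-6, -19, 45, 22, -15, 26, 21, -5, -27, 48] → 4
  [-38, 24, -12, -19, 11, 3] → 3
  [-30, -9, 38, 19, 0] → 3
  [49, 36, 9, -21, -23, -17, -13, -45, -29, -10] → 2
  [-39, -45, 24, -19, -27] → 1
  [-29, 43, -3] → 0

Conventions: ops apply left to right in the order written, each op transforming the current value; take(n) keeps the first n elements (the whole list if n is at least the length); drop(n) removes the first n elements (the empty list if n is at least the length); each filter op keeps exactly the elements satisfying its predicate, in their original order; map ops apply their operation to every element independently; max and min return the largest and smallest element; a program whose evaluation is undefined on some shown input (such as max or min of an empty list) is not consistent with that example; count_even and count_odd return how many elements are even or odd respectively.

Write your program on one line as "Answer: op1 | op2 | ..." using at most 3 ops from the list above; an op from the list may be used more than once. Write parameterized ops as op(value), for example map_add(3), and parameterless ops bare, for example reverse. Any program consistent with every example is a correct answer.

filter_even | len

Check, running the answer program on each example:
  [-6, -19, 45, 22, -15, 26, 21, -5, -27, 48] -> [-6, 22, 26, 48] -> 4
  [-38, 24, -12, -19, 11, 3] -> [-38, 24, -12] -> 3
  [-30, -9, 38, 19, 0] -> [-30, 38, 0] -> 3
  [49, 36, 9, -21, -23, -17, -13, -45, -29, -10] -> [36, -10] -> 2
  [-39, -45, 24, -19, -27] -> [24] -> 1
  [-29, 43, -3] -> [] -> 0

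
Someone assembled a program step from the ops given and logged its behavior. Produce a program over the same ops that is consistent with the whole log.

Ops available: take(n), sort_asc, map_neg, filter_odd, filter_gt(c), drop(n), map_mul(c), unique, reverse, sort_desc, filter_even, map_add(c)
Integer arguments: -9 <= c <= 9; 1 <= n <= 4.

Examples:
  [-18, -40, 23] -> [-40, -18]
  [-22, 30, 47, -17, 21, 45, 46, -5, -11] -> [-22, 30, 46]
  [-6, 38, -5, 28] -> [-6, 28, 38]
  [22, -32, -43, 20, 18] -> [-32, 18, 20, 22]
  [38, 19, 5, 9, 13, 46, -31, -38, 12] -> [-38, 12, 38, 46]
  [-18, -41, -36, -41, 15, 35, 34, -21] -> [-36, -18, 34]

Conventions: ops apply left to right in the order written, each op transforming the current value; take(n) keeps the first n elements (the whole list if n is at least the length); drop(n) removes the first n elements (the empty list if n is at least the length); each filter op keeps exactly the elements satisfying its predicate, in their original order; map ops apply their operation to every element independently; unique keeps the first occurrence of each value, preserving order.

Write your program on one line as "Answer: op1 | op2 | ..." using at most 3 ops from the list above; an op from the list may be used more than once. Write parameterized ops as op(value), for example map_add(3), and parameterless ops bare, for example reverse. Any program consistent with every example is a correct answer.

filter_even | sort_asc

Check, running the answer program on each example:
  [-18, -40, 23] -> [-18, -40] -> [-40, -18]
  [-22, 30, 47, -17, 21, 45, 46, -5, -11] -> [-22, 30, 46] -> [-22, 30, 46]
  [-6, 38, -5, 28] -> [-6, 38, 28] -> [-6, 28, 38]
  [22, -32, -43, 20, 18] -> [22, -32, 20, 18] -> [-32, 18, 20, 22]
  [38, 19, 5, 9, 13, 46, -31, -38, 12] -> [38, 46, -38, 12] -> [-38, 12, 38, 46]
  [-18, -41, -36, -41, 15, 35, 34, -21] -> [-18, -36, 34] -> [-36, -18, 34]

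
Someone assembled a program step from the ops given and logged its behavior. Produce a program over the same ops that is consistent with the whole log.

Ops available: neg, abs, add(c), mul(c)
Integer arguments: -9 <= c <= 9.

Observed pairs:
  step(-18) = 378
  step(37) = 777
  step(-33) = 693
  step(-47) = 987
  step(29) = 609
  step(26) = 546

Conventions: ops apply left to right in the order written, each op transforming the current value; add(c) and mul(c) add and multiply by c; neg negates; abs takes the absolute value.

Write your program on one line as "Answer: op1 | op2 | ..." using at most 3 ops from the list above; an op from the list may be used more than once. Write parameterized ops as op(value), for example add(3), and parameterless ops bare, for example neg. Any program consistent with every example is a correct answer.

mul(-7) | mul(-3) | abs

Check, running the answer program on each example:
  -18 -> 126 -> -378 -> 378
  37 -> -259 -> 777 -> 777
  -33 -> 231 -> -693 -> 693
  -47 -> 329 -> -987 -> 987
  29 -> -203 -> 609 -> 609
  26 -> -182 -> 546 -> 546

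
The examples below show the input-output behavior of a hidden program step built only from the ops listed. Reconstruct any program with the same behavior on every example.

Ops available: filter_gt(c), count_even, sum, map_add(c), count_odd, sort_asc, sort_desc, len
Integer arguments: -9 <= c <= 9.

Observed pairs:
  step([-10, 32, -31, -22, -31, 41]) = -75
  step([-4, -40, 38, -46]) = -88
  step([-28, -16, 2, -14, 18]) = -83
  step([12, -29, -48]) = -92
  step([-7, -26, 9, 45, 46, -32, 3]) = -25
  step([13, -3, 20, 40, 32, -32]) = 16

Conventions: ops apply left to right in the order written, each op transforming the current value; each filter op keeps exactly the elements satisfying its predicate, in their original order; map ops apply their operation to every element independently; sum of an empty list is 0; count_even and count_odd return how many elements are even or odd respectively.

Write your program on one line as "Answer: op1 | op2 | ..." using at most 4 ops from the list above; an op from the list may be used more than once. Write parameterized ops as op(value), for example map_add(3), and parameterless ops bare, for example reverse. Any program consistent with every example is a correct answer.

sort_asc | map_add(-9) | sum

Check, running the answer program on each example:
  [-10, 32, -31, -22, -31, 41] -> [-31, -31, -22, -10, 32, 41] -> [-40, -40, -31, -19, 23, 32] -> -75
  [-4, -40, 38, -46] -> [-46, -40, -4, 38] -> [-55, -49, -13, 29] -> -88
  [-28, -16, 2, -14, 18] -> [-28, -16, -14, 2, 18] -> [-37, -25, -23, -7, 9] -> -83
  [12, -29, -48] -> [-48, -29, 12] -> [-57, -38, 3] -> -92
  [-7, -26, 9, 45, 46, -32, 3] -> [-32, -26, -7, 3, 9, 45, 46] -> [-41, -35, -16, -6, 0, 36, 37] -> -25
  [13, -3, 20, 40, 32, -32] -> [-32, -3, 13, 20, 32, 40] -> [-41, -12, 4, 11, 23, 31] -> 16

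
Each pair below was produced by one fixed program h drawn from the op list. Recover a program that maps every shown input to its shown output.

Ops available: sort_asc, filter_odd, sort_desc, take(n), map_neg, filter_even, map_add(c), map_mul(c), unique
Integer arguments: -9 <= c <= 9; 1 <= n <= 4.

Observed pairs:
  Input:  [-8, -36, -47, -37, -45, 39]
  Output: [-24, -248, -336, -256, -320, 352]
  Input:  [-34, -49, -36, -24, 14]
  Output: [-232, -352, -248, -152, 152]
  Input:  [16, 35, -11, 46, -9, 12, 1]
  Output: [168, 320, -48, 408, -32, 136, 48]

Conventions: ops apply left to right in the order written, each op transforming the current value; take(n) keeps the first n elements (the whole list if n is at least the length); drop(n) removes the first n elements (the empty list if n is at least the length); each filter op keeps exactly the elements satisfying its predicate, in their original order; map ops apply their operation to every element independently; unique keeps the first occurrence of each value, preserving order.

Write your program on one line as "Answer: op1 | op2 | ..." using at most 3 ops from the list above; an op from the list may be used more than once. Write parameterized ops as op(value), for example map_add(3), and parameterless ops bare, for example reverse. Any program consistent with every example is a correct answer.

map_add(5) | map_mul(8)

Check, running the answer program on each example:
  [-8, -36, -47, -37, -45, 39] -> [-3, -31, -42, -32, -40, 44] -> [-24, -248, -336, -256, -320, 352]
  [-34, -49, -36, -24, 14] -> [-29, -44, -31, -19, 19] -> [-232, -352, -248, -152, 152]
  [16, 35, -11, 46, -9, 12, 1] -> [21, 40, -6, 51, -4, 17, 6] -> [168, 320, -48, 408, -32, 136, 48]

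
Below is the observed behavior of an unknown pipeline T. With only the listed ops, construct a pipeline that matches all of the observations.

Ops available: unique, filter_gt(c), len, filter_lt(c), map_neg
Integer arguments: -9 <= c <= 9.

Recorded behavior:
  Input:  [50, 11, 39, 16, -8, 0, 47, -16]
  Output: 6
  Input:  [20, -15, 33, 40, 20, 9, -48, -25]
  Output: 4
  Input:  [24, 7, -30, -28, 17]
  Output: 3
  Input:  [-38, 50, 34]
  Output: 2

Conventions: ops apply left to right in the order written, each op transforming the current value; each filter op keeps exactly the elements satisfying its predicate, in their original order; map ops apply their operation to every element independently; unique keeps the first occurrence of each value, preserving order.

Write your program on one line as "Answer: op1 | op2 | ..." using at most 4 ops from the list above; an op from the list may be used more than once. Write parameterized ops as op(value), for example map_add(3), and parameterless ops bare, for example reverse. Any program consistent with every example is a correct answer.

unique | filter_gt(-3) | map_neg | len

Check, running the answer program on each example:
  [50, 11, 39, 16, -8, 0, 47, -16] -> [50, 11, 39, 16, -8, 0, 47, -16] -> [50, 11, 39, 16, 0, 47] -> [-50, -11, -39, -16, 0, -47] -> 6
  [20, -15, 33, 40, 20, 9, -48, -25] -> [20, -15, 33, 40, 9, -48, -25] -> [20, 33, 40, 9] -> [-20, -33, -40, -9] -> 4
  [24, 7, -30, -28, 17] -> [24, 7, -30, -28, 17] -> [24, 7, 17] -> [-24, -7, -17] -> 3
  [-38, 50, 34] -> [-38, 50, 34] -> [50, 34] -> [-50, -34] -> 2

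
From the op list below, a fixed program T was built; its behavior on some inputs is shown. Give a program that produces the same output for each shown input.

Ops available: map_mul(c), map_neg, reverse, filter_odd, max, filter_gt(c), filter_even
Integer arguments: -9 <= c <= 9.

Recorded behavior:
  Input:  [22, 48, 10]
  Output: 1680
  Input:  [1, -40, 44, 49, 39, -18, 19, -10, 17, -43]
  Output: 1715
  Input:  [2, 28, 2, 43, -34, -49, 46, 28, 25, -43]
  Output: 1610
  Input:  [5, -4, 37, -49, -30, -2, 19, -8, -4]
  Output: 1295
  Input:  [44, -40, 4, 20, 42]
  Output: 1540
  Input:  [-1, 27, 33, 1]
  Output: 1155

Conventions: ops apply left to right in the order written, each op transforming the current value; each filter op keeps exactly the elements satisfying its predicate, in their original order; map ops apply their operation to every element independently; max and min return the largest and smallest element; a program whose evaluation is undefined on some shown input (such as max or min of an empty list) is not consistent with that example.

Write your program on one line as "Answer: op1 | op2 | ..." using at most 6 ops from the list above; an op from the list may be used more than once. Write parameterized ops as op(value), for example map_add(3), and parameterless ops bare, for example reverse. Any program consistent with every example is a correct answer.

map_mul(-7) | reverse | map_neg | reverse | map_mul(5) | max

Check, running the answer program on each example:
  [22, 48, 10] -> [-154, -336, -70] -> [-70, -336, -154] -> [70, 336, 154] -> [154, 336, 70] -> [770, 1680, 350] -> 1680
  [1, -40, 44, 49, 39, -18, 19, -10, 17, -43] -> [-7, 280, -308, -343, -273, 126, -133, 70, -119, 301] -> [301, -119, 70, -133, 126, -273, -343, -308, 280, -7] -> [-301, 119, -70, 133, -126, 273, 343, 308, -280, 7] -> [7, -280, 308, 343, 273, -126, 133, -70, 119, -301] -> [35, -1400, 1540, 1715, 1365, -630, 665, -350, 595, -1505] -> 1715
  [2, 28, 2, 43, -34, -49, 46, 28, 25, -43] -> [-14, -196, -14, -301, 238, 343, -322, -196, -175, 301] -> [301, -175, -196, -322, 343, 238, -301, -14, -196, -14] -> [-301, 175, 196, 322, -343, -238, 301, 14, 196, 14] -> [14, 196, 14, 301, -238, -343, 322, 196, 175, -301] -> [70, 980, 70, 1505, -1190, -1715, 1610, 980, 875, -1505] -> 1610
  [5, -4, 37, -49, -30, -2, 19, -8, -4] -> [-35, 28, -259, 343, 210, 14, -133, 56, 28] -> [28, 56, -133, 14, 210, 343, -259, 28, -35] -> [-28, -56, 133, -14, -210, -343, 259, -28, 35] -> [35, -28, 259, -343, -210, -14, 133, -56, -28] -> [175, -140, 1295, -1715, -1050, -70, 665, -280, -140] -> 1295
  [44, -40, 4, 20, 42] -> [-308, 280, -28, -140, -294] -> [-294, -140, -28, 280, -308] -> [294, 140, 28, -280, 308] -> [308, -280, 28, 140, 294] -> [1540, -1400, 140, 700, 1470] -> 1540
  [-1, 27, 33, 1] -> [7, -189, -231, -7] -> [-7, -231, -189, 7] -> [7, 231, 189, -7] -> [-7, 189, 231, 7] -> [-35, 945, 1155, 35] -> 1155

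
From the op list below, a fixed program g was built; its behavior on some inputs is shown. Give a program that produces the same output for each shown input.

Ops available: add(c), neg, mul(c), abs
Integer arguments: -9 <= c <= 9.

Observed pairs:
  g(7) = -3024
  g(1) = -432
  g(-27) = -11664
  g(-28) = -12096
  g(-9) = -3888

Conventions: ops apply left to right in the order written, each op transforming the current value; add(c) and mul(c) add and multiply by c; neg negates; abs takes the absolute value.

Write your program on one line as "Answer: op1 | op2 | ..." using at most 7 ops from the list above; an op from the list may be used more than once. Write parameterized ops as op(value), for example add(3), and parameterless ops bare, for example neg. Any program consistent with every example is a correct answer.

neg | mul(8) | abs | mul(3) | mul(-2) | mul(9)

Check, running the answer program on each example:
  7 -> -7 -> -56 -> 56 -> 168 -> -336 -> -3024
  1 -> -1 -> -8 -> 8 -> 24 -> -48 -> -432
  -27 -> 27 -> 216 -> 216 -> 648 -> -1296 -> -11664
  -28 -> 28 -> 224 -> 224 -> 672 -> -1344 -> -12096
  -9 -> 9 -> 72 -> 72 -> 216 -> -432 -> -3888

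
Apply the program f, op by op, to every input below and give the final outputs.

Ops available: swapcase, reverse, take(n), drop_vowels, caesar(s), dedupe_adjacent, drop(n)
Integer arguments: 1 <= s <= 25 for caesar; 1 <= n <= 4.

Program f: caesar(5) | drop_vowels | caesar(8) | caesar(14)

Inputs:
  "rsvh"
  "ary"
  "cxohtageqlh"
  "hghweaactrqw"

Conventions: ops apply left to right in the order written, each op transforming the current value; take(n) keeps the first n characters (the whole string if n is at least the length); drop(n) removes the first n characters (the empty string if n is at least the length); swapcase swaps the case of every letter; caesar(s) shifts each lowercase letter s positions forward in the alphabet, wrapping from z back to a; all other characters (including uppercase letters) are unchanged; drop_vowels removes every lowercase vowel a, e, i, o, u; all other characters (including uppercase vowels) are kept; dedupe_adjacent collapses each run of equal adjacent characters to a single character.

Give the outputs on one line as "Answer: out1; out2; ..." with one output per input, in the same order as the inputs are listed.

"sti"; "bsz"; "dypiubhfrmi"; "ihixfbbdusrx"

Execution, op by op:
  "rsvh" -> "wxam" -> "wxm" -> "efu" -> "sti"
  "ary" -> "fwd" -> "fwd" -> "nel" -> "bsz"
  "cxohtageqlh" -> "hctmyfljvqm" -> "hctmyfljvqm" -> "pkbugntrdyu" -> "dypiubhfrmi"
  "hghweaactrqw" -> "mlmbjffhywvb" -> "mlmbjffhywvb" -> "utujrnnpgedj" -> "ihixfbbdusrx"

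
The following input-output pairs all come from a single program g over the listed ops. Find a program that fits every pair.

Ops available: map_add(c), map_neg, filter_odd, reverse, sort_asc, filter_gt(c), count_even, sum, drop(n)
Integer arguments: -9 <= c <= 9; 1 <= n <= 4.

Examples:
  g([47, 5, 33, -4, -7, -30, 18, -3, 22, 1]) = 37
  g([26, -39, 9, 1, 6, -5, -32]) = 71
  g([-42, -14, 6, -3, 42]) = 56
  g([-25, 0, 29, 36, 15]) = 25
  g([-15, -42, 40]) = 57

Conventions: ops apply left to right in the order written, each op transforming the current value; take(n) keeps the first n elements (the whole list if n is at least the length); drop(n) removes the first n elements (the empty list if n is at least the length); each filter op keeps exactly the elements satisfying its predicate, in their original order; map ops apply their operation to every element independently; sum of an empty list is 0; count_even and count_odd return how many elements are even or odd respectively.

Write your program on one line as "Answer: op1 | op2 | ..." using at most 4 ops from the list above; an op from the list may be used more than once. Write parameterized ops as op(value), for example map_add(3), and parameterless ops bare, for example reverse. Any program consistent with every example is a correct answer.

map_neg | filter_gt(6) | sum

Check, running the answer program on each example:
  [47, 5, 33, -4, -7, -30, 18, -3, 22, 1] -> [-47, -5, -33, 4, 7, 30, -18, 3, -22, -1] -> [7, 30] -> 37
  [26, -39, 9, 1, 6, -5, -32] -> [-26, 39, -9, -1, -6, 5, 32] -> [39, 32] -> 71
  [-42, -14, 6, -3, 42] -> [42, 14, -6, 3, -42] -> [42, 14] -> 56
  [-25, 0, 29, 36, 15] -> [25, 0, -29, -36, -15] -> [25] -> 25
  [-15, -42, 40] -> [15, 42, -40] -> [15, 42] -> 57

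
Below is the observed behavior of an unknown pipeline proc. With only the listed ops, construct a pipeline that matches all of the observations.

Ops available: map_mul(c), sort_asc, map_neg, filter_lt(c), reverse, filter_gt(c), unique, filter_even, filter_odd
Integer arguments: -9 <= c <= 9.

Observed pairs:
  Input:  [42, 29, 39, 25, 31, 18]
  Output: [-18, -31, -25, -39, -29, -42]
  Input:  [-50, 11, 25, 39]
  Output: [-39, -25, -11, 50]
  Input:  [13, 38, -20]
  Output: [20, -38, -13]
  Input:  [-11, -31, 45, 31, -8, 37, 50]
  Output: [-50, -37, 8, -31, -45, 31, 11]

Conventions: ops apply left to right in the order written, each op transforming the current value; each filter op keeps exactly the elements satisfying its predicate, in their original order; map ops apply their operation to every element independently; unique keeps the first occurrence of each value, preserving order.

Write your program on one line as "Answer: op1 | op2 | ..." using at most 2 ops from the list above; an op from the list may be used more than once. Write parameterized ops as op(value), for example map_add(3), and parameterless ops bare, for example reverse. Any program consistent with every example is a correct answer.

map_neg | reverse

Check, running the answer program on each example:
  [42, 29, 39, 25, 31, 18] -> [-42, -29, -39, -25, -31, -18] -> [-18, -31, -25, -39, -29, -42]
  [-50, 11, 25, 39] -> [50, -11, -25, -39] -> [-39, -25, -11, 50]
  [13, 38, -20] -> [-13, -38, 20] -> [20, -38, -13]
  [-11, -31, 45, 31, -8, 37, 50] -> [11, 31, -45, -31, 8, -37, -50] -> [-50, -37, 8, -31, -45, 31, 11]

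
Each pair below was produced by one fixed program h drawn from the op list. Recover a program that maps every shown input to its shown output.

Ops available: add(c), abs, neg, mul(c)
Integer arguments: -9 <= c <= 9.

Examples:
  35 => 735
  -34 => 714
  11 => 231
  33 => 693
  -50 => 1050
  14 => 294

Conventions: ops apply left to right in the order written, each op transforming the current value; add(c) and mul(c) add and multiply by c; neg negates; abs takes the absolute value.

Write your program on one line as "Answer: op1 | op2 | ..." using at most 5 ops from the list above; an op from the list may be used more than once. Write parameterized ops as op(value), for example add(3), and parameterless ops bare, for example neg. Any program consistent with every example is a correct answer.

mul(-1) | mul(3) | mul(7) | abs

Check, running the answer program on each example:
  35 -> -35 -> -105 -> -735 -> 735
  -34 -> 34 -> 102 -> 714 -> 714
  11 -> -11 -> -33 -> -231 -> 231
  33 -> -33 -> -99 -> -693 -> 693
  -50 -> 50 -> 150 -> 1050 -> 1050
  14 -> -14 -> -42 -> -294 -> 294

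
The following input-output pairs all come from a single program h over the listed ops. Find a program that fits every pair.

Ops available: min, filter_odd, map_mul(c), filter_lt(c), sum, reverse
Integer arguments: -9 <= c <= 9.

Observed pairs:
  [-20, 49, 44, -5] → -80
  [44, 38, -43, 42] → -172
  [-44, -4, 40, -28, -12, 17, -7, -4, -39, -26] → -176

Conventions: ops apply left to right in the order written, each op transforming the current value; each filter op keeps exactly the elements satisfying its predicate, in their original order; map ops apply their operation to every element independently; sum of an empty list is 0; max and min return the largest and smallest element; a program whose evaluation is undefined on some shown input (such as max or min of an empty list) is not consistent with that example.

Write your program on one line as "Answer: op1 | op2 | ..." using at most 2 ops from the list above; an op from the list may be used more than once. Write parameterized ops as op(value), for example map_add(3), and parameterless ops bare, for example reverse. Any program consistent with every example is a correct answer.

map_mul(4) | min

Check, running the answer program on each example:
  [-20, 49, 44, -5] -> [-80, 196, 176, -20] -> -80
  [44, 38, -43, 42] -> [176, 152, -172, 168] -> -172
  [-44, -4, 40, -28, -12, 17, -7, -4, -39, -26] -> [-176, -16, 160, -112, -48, 68, -28, -16, -156, -104] -> -176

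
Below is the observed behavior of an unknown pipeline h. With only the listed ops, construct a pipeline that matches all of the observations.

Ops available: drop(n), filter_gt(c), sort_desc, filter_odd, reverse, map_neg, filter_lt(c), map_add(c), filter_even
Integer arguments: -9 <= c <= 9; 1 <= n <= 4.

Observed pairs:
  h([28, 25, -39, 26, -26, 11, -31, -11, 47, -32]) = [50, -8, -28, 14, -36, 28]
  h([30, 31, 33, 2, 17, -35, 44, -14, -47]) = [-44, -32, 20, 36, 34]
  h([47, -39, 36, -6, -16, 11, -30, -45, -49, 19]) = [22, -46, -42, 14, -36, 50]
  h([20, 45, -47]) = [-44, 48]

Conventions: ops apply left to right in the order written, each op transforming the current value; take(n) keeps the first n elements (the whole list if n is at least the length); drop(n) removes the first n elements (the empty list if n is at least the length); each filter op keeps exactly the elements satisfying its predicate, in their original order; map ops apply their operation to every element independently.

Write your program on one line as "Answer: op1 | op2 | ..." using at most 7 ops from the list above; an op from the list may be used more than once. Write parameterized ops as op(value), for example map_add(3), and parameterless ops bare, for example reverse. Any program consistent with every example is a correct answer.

map_neg | map_add(-5) | map_neg | filter_even | map_add(-2) | reverse

Check, running the answer program on each example:
  [28, 25, -39, 26, -26, 11, -31, -11, 47, -32] -> [-28, -25, 39, -26, 26, -11, 31, 11, -47, 32] -> [-33, -30, 34, -31, 21, -16, 26, 6, -52, 27] -> [33, 30, -34, 31, -21, 16, -26, -6, 52, -27] -> [30, -34, 16, -26, -6, 52] -> [28, -36, 14, -28, -8, 50] -> [50, -8, -28, 14, -36, 28]
  [30, 31, 33, 2, 17, -35, 44, -14, -47] -> [-30, -31, -33, -2, -17, 35, -44, 14, 47] -> [-35, -36, -38, -7, -22, 30, -49, 9, 42] -> [35, 36, 38, 7, 22, -30, 49, -9, -42] -> [36, 38, 22, -30, -42] -> [34, 36, 20, -32, -44] -> [-44, -32, 20, 36, 34]
  [47, -39, 36, -6, -16, 11, -30, -45, -49, 19] -> [-47, 39, -36, 6, 16, -11, 30, 45, 49, -19] -> [-52, 34, -41, 1, 11, -16, 25, 40, 44, -24] -> [52, -34, 41, -1, -11, 16, -25, -40, -44, 24] -> [52, -34, 16, -40, -44, 24] -> [50, -36, 14, -42, -46, 22] -> [22, -46, -42, 14, -36, 50]
  [20, 45, -47] -> [-20, -45, 47] -> [-25, -50, 42] -> [25, 50, -42] -> [50, -42] -> [48, -44] -> [-44, 48]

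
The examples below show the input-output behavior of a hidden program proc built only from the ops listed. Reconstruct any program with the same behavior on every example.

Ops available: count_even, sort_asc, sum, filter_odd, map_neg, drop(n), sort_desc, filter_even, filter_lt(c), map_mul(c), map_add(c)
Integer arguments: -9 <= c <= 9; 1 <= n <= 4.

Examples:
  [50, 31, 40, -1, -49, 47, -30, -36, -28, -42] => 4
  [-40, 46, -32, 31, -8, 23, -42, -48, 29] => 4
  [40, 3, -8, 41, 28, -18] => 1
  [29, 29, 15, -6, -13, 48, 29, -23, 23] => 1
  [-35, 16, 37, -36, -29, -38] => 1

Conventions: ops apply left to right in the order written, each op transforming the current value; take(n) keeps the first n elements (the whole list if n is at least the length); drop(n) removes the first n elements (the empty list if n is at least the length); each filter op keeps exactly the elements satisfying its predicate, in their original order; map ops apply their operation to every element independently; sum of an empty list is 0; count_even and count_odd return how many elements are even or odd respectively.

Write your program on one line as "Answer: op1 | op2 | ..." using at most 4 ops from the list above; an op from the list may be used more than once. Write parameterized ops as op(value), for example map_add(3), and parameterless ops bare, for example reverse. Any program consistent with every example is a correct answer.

sort_desc | drop(4) | drop(1) | count_even

Check, running the answer program on each example:
  [50, 31, 40, -1, -49, 47, -30, -36, -28, -42] -> [50, 47, 40, 31, -1, -28, -30, -36, -42, -49] -> [-1, -28, -30, -36, -42, -49] -> [-28, -30, -36, -42, -49] -> 4
  [-40, 46, -32, 31, -8, 23, -42, -48, 29] -> [46, 31, 29, 23, -8, -32, -40, -42, -48] -> [-8, -32, -40, -42, -48] -> [-32, -40, -42, -48] -> 4
  [40, 3, -8, 41, 28, -18] -> [41, 40, 28, 3, -8, -18] -> [-8, -18] -> [-18] -> 1
  [29, 29, 15, -6, -13, 48, 29, -23, 23] -> [48, 29, 29, 29, 23, 15, -6, -13, -23] -> [23, 15, -6, -13, -23] -> [15, -6, -13, -23] -> 1
  [-35, 16, 37, -36, -29, -38] -> [37, 16, -29, -35, -36, -38] -> [-36, -38] -> [-38] -> 1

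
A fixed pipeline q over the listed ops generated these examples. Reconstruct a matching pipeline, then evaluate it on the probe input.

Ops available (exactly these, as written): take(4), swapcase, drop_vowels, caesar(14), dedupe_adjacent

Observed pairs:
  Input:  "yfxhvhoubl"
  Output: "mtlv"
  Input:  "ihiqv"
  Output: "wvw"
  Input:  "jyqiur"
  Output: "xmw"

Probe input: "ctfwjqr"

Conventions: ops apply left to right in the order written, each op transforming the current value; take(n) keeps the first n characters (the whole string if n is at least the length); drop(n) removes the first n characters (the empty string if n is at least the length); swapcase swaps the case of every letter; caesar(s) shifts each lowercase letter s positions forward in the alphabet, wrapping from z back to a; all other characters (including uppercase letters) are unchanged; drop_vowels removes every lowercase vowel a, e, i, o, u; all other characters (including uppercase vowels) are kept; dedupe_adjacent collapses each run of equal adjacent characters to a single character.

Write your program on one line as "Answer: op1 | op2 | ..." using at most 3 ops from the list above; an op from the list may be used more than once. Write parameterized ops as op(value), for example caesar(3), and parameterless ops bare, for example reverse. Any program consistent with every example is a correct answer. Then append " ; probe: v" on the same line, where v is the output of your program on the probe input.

take(4) | caesar(14) | drop_vowels ; probe: "qhtk"

Check, running the answer program on each example:
  "yfxhvhoubl" -> "yfxh" -> "mtlv" -> "mtlv"
  "ihiqv" -> "ihiq" -> "wvwe" -> "wvw"
  "jyqiur" -> "jyqi" -> "xmew" -> "xmw"
  probe: "ctfwjqr" -> "ctfw" -> "qhtk" -> "qhtk"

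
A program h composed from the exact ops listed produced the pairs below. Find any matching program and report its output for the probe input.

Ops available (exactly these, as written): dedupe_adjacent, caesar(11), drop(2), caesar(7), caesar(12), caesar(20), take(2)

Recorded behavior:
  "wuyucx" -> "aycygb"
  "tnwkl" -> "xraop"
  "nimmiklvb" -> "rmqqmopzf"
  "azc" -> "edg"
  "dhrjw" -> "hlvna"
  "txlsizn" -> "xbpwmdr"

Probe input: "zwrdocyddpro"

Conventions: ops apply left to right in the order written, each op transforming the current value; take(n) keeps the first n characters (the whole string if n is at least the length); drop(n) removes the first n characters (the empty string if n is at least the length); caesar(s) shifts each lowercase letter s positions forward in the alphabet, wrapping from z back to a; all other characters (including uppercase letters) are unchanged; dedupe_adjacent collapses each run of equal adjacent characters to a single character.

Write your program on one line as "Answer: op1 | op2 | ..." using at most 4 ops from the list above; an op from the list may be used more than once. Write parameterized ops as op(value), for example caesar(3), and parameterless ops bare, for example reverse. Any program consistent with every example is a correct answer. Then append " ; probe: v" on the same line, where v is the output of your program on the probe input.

caesar(7) | caesar(11) | caesar(12) ; probe: "davhsgchhtvs"

Check, running the answer program on each example:
  "wuyucx" -> "dbfbje" -> "omqmup" -> "aycygb"
  "tnwkl" -> "audrs" -> "lfocd" -> "xraop"
  "nimmiklvb" -> "upttprsci" -> "faeeacdnt" -> "rmqqmopzf"
  "azc" -> "hgj" -> "sru" -> "edg"
  "dhrjw" -> "koyqd" -> "vzjbo" -> "hlvna"
  "txlsizn" -> "aeszpgu" -> "lpdkarf" -> "xbpwmdr"
  probe: "zwrdocyddpro" -> "gdykvjfkkwyv" -> "rojvguqvvhjg" -> "davhsgchhtvs"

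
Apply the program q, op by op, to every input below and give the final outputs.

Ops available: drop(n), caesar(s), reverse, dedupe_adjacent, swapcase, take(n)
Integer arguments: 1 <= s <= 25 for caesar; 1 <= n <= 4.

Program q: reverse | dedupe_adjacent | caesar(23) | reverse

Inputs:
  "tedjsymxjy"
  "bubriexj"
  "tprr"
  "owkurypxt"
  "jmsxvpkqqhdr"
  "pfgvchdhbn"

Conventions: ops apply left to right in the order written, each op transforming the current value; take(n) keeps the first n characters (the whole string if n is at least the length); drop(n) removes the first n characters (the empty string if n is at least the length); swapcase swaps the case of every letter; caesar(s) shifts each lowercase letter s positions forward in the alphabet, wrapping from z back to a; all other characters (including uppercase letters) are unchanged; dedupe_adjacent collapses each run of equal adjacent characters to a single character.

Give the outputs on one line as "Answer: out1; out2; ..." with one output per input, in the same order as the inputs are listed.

Execution, op by op:
  "tedjsymxjy" -> "yjxmysjdet" -> "yjxmysjdet" -> "vgujvpgabq" -> "qbagpvjugv"
  "bubriexj" -> "jxeirbub" -> "jxeirbub" -> "gubfoyry" -> "yryofbug"
  "tprr" -> "rrpt" -> "rpt" -> "omq" -> "qmo"
  "owkurypxt" -> "txpyrukwo" -> "txpyrukwo" -> "qumvorhtl" -> "lthrovmuq"
  "jmsxvpkqqhdr" -> "rdhqqkpvxsmj" -> "rdhqkpvxsmj" -> "oaenhmsupjg" -> "gjpusmhneao"
  "pfgvchdhbn" -> "nbhdhcvgfp" -> "nbhdhcvgfp" -> "kyeaezsdcm" -> "mcdszeaeyk"

"qbagpvjugv"; "yryofbug"; "qmo"; "lthrovmuq"; "gjpusmhneao"; "mcdszeaeyk"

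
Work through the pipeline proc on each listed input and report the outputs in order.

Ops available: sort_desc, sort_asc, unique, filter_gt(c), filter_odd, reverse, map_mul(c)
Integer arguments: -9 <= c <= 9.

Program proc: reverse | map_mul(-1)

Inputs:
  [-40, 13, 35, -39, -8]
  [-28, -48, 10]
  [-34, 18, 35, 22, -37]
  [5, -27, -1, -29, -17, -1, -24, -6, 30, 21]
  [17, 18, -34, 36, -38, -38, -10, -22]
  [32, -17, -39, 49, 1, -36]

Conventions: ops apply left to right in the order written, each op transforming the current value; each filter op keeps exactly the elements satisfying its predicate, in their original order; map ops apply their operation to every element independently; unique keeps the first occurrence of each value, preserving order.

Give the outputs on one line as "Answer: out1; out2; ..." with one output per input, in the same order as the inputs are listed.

[8, 39, -35, -13, 40]; [-10, 48, 28]; [37, -22, -35, -18, 34]; [-21, -30, 6, 24, 1, 17, 29, 1, 27, -5]; [22, 10, 38, 38, -36, 34, -18, -17]; [36, -1, -49, 39, 17, -32]

Execution, op by op:
  [-40, 13, 35, -39, -8] -> [-8, -39, 35, 13, -40] -> [8, 39, -35, -13, 40]
  [-28, -48, 10] -> [10, -48, -28] -> [-10, 48, 28]
  [-34, 18, 35, 22, -37] -> [-37, 22, 35, 18, -34] -> [37, -22, -35, -18, 34]
  [5, -27, -1, -29, -17, -1, -24, -6, 30, 21] -> [21, 30, -6, -24, -1, -17, -29, -1, -27, 5] -> [-21, -30, 6, 24, 1, 17, 29, 1, 27, -5]
  [17, 18, -34, 36, -38, -38, -10, -22] -> [-22, -10, -38, -38, 36, -34, 18, 17] -> [22, 10, 38, 38, -36, 34, -18, -17]
  [32, -17, -39, 49, 1, -36] -> [-36, 1, 49, -39, -17, 32] -> [36, -1, -49, 39, 17, -32]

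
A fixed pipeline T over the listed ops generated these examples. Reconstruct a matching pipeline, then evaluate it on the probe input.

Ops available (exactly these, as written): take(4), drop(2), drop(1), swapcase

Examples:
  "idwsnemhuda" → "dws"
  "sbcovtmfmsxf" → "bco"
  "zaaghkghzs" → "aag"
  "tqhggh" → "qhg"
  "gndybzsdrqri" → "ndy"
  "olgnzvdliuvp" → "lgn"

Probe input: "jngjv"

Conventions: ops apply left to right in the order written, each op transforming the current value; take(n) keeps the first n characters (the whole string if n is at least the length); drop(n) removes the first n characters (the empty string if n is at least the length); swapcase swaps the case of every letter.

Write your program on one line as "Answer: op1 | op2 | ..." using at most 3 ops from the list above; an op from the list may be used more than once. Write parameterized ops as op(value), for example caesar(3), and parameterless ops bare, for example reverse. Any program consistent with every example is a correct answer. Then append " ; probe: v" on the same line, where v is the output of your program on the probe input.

take(4) | drop(1) ; probe: "ngj"

Check, running the answer program on each example:
  "idwsnemhuda" -> "idws" -> "dws"
  "sbcovtmfmsxf" -> "sbco" -> "bco"
  "zaaghkghzs" -> "zaag" -> "aag"
  "tqhggh" -> "tqhg" -> "qhg"
  "gndybzsdrqri" -> "gndy" -> "ndy"
  "olgnzvdliuvp" -> "olgn" -> "lgn"
  probe: "jngjv" -> "jngj" -> "ngj"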